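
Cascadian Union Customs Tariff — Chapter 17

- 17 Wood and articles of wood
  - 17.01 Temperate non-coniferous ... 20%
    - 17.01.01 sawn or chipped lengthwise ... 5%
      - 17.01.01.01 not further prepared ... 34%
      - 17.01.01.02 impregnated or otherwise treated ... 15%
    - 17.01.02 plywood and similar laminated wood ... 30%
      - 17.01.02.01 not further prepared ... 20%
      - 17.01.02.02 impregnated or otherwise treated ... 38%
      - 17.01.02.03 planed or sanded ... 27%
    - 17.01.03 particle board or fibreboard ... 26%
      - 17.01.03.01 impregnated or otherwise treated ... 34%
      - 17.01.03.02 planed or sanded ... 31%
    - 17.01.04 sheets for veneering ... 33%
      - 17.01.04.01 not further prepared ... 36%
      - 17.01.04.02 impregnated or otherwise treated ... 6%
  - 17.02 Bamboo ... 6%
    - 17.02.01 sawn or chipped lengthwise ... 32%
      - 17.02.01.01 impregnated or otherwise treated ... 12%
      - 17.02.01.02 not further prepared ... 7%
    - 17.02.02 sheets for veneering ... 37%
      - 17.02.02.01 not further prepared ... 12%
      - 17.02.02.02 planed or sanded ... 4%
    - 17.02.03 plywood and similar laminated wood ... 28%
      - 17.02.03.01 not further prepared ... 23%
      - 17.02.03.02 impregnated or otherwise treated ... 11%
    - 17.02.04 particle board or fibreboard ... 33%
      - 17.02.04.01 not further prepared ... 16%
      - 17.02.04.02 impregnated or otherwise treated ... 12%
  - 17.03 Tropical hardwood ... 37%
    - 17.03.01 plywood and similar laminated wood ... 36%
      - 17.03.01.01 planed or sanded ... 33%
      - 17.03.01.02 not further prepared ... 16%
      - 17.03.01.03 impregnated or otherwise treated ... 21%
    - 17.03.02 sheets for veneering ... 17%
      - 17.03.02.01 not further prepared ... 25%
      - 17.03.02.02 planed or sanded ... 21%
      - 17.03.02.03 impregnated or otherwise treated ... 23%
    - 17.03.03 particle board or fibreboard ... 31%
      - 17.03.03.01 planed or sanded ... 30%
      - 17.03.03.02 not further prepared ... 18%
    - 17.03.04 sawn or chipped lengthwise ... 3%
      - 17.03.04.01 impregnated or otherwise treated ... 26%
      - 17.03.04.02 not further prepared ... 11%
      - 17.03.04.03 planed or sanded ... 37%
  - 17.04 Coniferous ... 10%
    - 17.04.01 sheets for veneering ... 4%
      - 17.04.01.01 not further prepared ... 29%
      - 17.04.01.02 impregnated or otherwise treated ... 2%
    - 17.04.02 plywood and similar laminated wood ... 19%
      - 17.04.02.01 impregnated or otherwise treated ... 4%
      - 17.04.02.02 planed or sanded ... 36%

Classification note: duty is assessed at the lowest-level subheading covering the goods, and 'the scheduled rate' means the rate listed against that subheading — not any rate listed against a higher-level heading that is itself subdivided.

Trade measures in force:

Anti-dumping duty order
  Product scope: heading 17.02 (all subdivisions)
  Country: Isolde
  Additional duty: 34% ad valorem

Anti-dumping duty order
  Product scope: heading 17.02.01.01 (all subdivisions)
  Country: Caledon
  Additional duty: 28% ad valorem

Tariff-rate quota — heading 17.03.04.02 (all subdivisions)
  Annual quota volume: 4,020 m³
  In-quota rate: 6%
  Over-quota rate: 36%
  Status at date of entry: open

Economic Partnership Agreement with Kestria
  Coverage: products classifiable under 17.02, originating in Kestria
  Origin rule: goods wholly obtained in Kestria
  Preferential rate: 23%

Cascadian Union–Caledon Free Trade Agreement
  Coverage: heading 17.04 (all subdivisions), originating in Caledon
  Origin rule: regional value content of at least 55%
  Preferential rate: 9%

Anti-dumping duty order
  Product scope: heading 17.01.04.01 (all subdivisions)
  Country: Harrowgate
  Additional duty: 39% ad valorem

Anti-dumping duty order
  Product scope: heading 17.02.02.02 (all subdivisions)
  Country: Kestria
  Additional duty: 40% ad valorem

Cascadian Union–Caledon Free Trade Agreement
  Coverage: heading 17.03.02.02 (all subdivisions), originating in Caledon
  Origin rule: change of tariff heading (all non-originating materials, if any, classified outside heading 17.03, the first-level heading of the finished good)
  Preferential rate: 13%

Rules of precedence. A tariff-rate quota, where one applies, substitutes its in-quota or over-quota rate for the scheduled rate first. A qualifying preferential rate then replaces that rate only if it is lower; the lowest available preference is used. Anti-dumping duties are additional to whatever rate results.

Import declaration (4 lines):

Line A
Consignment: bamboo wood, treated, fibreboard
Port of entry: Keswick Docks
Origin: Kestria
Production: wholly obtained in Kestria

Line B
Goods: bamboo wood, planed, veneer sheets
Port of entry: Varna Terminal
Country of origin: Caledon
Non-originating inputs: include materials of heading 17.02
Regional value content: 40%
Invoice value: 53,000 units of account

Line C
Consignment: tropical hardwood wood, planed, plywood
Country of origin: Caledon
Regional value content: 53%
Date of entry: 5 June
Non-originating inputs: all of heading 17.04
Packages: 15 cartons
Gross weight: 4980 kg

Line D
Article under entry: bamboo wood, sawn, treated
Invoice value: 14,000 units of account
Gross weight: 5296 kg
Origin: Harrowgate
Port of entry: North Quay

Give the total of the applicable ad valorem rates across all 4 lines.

61%

Line A: bamboo → 17.02; fibreboard → 17.02.04; treated → 17.02.04.02. Scheduled 12%. Kestria agreement on 17.02: wholly obtained → 23% available; preference 23% not lower than 12% → no reduction. → 12%.
Line B: bamboo → 17.02; veneer sheets → 17.02.02; planed → 17.02.02.02. Scheduled 4%. Caledon agreement on 17.04: 17.02.02.02 not covered; Caledon agreement on 17.03.02.02: 17.02.02.02 not covered. → 4%.
Line C: tropical hardwood → 17.03; plywood → 17.03.01; planed → 17.03.01.01. Scheduled 33%. Caledon agreement on 17.04: 17.03.01.01 not covered; Caledon agreement on 17.03.02.02: 17.03.01.01 not covered. → 33%.
Line D: bamboo → 17.02; sawn → 17.02.01; treated → 17.02.01.01. Scheduled 12%. No special measure applies. → 12%.
Sum: 12% + 4% + 33% + 12% = 61%.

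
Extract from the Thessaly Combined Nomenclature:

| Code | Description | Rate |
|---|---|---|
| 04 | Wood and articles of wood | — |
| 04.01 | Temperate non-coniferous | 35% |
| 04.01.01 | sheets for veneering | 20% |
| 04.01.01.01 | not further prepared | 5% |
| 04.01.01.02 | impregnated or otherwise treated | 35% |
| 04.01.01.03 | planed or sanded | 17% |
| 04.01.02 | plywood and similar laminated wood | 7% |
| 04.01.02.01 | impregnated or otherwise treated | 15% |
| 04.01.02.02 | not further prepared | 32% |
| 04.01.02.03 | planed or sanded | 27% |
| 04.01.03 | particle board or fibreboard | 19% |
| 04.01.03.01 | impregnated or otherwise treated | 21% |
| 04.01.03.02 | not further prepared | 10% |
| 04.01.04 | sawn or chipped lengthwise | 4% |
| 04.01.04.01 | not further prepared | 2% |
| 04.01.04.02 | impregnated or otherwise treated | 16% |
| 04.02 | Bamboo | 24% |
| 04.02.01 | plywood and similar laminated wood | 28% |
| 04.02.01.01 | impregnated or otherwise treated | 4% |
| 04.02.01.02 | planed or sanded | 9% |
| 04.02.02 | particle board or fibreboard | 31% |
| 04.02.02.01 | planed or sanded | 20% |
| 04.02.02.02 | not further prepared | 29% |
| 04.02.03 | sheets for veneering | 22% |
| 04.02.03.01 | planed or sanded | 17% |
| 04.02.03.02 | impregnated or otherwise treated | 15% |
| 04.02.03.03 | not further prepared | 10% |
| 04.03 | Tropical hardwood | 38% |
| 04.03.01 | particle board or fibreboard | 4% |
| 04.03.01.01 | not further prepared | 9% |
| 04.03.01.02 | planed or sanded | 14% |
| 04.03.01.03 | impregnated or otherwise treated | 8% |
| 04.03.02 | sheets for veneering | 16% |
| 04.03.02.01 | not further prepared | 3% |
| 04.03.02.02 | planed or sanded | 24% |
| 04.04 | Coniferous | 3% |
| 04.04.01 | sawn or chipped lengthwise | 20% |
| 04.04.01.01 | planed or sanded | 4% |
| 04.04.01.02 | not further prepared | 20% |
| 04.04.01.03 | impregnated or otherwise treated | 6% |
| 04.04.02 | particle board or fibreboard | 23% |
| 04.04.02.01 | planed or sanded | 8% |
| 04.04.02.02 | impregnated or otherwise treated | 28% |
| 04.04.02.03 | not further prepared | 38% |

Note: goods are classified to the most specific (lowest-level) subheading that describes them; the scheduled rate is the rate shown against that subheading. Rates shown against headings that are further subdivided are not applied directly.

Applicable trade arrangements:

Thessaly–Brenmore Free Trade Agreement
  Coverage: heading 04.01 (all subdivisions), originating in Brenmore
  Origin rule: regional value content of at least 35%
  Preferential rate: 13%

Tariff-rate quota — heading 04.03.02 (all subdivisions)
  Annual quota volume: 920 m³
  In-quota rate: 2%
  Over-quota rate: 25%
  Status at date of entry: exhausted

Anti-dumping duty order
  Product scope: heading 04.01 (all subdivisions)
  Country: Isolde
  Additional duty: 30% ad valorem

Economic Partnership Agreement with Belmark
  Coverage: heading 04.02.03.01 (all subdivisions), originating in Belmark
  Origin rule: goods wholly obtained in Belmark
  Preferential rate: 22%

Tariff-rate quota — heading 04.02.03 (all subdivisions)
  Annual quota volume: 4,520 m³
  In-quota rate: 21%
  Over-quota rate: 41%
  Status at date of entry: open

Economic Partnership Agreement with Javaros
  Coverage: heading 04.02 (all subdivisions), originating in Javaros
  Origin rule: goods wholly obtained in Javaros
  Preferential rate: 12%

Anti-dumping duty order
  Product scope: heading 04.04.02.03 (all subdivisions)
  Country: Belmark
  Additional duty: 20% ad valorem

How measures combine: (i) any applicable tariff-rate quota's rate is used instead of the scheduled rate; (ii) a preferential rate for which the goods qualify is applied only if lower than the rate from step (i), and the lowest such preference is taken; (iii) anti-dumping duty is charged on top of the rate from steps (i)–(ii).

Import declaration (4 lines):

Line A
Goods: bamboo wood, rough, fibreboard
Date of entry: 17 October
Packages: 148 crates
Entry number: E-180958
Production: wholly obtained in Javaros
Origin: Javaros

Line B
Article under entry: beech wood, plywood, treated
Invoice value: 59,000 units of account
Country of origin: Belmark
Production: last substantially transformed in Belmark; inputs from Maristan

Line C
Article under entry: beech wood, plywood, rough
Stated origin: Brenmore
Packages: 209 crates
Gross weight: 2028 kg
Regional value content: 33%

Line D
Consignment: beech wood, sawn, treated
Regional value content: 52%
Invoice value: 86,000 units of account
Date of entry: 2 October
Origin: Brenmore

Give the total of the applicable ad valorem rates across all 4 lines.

Line A: bamboo → 04.02; fibreboard → 04.02.02; rough → 04.02.02.02. Scheduled 29%. Javaros agreement on 04.02: wholly obtained → 12% available; preferential 12%. → 12%.
Line B: beech → 04.01; plywood → 04.01.02; treated → 04.01.02.01. Scheduled 15%. Belmark agreement on 04.02.03.01: 04.01.02.01 not covered. → 15%.
Line C: beech → 04.01; plywood → 04.01.02; rough → 04.01.02.02. Scheduled 32%. Brenmore agreement on 04.01: RVC < 35%. → 32%.
Line D: beech → 04.01; sawn → 04.01.04; treated → 04.01.04.02. Scheduled 16%. Brenmore agreement on 04.01: RVC ≥ 35% → 13% available; preferential 13%. → 13%.
Sum: 12% + 15% + 32% + 13% = 72%.

72%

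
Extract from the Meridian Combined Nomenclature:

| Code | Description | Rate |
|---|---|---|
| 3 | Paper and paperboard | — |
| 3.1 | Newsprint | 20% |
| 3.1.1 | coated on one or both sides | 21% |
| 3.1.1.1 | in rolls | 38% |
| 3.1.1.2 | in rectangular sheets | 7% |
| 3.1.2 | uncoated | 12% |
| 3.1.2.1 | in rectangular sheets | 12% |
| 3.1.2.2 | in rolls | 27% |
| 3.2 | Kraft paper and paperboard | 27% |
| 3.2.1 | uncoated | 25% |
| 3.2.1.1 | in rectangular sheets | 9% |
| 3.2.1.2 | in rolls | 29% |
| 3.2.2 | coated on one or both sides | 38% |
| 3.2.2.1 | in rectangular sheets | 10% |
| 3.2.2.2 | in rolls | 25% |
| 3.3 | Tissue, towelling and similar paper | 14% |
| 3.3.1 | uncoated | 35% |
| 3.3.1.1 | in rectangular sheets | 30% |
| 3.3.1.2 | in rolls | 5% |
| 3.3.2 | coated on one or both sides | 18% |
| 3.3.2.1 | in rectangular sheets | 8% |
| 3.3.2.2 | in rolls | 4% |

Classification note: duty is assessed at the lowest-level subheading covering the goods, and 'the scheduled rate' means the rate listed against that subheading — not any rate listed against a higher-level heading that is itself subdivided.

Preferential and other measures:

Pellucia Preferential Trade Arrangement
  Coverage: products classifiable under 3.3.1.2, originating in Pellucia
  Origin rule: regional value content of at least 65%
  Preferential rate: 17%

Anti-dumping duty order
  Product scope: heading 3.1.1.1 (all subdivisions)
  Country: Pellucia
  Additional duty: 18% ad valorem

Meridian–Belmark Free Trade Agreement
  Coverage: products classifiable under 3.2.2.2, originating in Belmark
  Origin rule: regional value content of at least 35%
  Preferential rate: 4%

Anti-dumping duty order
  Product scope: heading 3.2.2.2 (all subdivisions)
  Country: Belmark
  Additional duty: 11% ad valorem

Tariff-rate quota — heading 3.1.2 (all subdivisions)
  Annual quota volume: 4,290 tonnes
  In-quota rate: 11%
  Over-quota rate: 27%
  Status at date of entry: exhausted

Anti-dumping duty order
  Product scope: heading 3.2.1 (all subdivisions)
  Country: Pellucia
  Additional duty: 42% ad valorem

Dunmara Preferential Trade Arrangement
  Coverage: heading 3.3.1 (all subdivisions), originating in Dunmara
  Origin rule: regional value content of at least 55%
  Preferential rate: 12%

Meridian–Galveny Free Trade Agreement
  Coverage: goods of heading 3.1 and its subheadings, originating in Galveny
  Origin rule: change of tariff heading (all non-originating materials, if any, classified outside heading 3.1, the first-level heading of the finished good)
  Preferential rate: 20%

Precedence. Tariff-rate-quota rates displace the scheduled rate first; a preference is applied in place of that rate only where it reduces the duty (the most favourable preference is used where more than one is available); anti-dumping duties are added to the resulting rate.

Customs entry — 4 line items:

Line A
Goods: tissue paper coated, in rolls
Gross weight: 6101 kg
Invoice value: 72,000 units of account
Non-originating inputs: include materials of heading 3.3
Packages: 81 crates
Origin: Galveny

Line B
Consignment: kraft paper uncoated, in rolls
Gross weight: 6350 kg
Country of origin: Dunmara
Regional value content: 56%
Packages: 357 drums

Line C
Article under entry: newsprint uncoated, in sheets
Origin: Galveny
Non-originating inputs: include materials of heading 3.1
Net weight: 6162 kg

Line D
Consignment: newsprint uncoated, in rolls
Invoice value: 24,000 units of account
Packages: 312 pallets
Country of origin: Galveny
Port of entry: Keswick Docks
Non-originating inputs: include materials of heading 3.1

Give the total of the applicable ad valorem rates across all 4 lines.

Line A: tissue paper → 3.3; coated → 3.3.2; in rolls → 3.3.2.2. Scheduled 4%. Galveny agreement on 3.1: 3.3.2.2 not covered. → 4%.
Line B: kraft paper → 3.2; uncoated → 3.2.1; in rolls → 3.2.1.2. Scheduled 29%. Dunmara agreement on 3.3.1: 3.2.1.2 not covered. → 29%.
Line C: newsprint → 3.1; uncoated → 3.1.2; in sheets → 3.1.2.1. Scheduled 12%. quota on 3.1.2 exhausted → over-quota 27%; Galveny agreement on 3.1: CTH not met. → 27%.
Line D: newsprint → 3.1; uncoated → 3.1.2; in rolls → 3.1.2.2. Scheduled 27%. quota on 3.1.2 exhausted → over-quota 27%; Galveny agreement on 3.1: CTH not met. → 27%.
Sum: 4% + 29% + 27% + 27% = 87%.

87%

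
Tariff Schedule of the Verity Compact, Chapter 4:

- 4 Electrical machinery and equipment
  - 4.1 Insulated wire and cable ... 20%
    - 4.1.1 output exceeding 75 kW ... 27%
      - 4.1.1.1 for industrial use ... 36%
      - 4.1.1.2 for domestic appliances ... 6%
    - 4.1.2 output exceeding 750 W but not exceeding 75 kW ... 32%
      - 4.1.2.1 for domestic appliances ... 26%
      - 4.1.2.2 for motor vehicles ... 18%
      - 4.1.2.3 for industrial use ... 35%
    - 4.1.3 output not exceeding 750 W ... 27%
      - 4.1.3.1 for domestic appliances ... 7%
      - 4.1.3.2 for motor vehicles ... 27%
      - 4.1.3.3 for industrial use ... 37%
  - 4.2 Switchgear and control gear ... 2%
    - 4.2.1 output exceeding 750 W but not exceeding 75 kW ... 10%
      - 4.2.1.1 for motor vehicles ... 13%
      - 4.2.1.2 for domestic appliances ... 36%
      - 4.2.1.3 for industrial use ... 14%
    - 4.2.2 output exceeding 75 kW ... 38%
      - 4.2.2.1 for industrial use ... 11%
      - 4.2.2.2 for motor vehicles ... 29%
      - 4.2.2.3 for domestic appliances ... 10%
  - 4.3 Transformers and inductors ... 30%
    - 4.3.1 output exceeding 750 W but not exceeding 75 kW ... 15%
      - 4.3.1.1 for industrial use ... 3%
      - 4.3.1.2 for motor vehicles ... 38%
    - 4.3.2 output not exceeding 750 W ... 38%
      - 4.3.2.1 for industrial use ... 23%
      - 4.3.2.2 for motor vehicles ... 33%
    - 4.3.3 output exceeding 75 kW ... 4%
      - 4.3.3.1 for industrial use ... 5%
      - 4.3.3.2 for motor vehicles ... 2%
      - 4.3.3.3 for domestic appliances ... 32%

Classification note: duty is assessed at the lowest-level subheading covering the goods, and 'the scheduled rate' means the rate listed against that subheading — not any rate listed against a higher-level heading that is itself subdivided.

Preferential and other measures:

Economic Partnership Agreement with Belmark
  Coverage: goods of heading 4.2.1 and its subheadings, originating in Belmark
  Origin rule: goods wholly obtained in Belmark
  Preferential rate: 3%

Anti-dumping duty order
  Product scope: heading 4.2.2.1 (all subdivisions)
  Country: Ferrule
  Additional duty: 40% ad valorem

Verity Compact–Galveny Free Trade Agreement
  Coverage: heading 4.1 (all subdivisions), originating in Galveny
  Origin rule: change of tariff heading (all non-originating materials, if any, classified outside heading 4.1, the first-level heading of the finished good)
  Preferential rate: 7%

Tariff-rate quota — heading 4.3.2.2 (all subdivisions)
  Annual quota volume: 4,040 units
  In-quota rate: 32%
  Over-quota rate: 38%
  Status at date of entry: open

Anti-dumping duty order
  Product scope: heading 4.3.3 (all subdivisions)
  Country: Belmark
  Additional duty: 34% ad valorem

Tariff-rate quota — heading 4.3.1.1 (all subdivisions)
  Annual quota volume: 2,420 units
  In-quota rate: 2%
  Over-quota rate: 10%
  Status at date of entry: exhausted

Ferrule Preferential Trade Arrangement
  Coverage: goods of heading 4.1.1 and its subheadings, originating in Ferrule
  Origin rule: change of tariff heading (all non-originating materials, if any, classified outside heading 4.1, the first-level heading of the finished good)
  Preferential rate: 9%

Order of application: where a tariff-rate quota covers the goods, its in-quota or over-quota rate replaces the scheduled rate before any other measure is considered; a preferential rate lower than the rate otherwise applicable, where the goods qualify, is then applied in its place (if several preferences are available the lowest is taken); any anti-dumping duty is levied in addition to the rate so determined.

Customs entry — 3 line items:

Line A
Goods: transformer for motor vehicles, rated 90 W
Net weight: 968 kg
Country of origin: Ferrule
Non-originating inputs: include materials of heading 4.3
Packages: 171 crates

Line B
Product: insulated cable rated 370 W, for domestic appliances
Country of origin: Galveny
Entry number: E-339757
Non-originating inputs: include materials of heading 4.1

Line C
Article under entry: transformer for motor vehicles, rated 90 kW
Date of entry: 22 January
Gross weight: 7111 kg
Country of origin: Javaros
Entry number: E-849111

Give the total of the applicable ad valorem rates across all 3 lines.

Line A: transformer → 4.3; rated 90 W → 4.3.2; for motor vehicles → 4.3.2.2. Scheduled 33%. quota on 4.3.2.2 open → in-quota 32%; Ferrule agreement on 4.1.1: 4.3.2.2 not covered. → 32%.
Line B: insulated cable → 4.1; rated 370 W → 4.1.3; for domestic appliances → 4.1.3.1. Scheduled 7%. Galveny agreement on 4.1: CTH not met. → 7%.
Line C: transformer → 4.3; rated 90 kW → 4.3.3; for motor vehicles → 4.3.3.2. Scheduled 2%. No special measure applies. → 2%.
Sum: 32% + 7% + 2% = 41%.

41%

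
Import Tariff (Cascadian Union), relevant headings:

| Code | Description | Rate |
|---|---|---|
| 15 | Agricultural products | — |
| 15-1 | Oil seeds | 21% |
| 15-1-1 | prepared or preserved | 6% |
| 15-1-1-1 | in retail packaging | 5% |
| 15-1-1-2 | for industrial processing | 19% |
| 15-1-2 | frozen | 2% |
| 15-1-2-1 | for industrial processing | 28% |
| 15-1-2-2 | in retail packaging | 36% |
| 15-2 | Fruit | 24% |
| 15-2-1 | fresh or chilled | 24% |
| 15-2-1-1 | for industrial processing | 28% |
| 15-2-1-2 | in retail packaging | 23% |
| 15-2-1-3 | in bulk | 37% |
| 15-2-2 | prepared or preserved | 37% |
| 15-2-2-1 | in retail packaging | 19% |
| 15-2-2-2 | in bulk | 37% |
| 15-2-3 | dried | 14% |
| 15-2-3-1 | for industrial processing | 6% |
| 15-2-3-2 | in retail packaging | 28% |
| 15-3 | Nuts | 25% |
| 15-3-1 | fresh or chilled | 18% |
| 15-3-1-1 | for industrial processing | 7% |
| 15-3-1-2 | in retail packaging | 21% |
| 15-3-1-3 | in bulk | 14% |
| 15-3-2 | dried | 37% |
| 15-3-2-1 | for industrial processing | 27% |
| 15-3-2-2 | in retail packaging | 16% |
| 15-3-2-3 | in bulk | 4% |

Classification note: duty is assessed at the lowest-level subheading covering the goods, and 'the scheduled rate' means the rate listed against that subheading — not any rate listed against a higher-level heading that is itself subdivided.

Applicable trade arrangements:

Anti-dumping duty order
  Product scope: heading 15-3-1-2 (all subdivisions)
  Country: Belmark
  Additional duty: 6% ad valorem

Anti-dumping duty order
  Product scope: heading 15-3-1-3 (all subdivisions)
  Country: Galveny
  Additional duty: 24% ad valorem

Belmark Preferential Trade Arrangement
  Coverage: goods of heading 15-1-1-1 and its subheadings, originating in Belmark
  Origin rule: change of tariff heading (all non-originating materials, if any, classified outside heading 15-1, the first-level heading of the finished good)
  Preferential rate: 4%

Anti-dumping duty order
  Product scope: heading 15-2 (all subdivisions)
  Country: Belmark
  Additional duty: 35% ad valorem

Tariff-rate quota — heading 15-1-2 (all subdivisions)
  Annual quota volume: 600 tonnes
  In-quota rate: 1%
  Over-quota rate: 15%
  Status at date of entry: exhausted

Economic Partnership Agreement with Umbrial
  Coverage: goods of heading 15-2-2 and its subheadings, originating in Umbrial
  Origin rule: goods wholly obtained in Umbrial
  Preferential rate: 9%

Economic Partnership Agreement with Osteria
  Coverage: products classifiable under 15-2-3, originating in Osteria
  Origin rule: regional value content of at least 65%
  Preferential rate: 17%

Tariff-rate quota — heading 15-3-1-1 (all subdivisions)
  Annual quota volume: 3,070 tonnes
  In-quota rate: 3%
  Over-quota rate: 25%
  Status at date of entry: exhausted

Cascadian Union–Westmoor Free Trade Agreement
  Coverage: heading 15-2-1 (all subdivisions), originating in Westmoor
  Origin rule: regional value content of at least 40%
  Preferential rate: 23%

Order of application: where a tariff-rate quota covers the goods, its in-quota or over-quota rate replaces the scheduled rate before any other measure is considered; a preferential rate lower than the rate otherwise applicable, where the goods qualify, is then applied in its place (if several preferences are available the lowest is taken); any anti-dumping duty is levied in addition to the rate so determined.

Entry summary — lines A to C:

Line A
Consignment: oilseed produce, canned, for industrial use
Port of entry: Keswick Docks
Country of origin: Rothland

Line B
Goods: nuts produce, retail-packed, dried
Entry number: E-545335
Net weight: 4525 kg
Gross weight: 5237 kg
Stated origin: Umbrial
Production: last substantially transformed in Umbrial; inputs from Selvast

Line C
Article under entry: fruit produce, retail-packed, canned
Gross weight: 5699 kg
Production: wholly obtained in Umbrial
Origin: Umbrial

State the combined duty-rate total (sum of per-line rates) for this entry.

Line A: oilseed → 15-1; canned → 15-1-1; for industrial use → 15-1-1-2. Scheduled 19%. No special measure applies. → 19%.
Line B: nuts → 15-3; dried → 15-3-2; retail-packed → 15-3-2-2. Scheduled 16%. Umbrial agreement on 15-2-2: 15-3-2-2 not covered. → 16%.
Line C: fruit → 15-2; canned → 15-2-2; retail-packed → 15-2-2-1. Scheduled 19%. Umbrial agreement on 15-2-2: wholly obtained → 9% available; preferential 9%. → 9%.
Sum: 19% + 16% + 9% = 44%.

44%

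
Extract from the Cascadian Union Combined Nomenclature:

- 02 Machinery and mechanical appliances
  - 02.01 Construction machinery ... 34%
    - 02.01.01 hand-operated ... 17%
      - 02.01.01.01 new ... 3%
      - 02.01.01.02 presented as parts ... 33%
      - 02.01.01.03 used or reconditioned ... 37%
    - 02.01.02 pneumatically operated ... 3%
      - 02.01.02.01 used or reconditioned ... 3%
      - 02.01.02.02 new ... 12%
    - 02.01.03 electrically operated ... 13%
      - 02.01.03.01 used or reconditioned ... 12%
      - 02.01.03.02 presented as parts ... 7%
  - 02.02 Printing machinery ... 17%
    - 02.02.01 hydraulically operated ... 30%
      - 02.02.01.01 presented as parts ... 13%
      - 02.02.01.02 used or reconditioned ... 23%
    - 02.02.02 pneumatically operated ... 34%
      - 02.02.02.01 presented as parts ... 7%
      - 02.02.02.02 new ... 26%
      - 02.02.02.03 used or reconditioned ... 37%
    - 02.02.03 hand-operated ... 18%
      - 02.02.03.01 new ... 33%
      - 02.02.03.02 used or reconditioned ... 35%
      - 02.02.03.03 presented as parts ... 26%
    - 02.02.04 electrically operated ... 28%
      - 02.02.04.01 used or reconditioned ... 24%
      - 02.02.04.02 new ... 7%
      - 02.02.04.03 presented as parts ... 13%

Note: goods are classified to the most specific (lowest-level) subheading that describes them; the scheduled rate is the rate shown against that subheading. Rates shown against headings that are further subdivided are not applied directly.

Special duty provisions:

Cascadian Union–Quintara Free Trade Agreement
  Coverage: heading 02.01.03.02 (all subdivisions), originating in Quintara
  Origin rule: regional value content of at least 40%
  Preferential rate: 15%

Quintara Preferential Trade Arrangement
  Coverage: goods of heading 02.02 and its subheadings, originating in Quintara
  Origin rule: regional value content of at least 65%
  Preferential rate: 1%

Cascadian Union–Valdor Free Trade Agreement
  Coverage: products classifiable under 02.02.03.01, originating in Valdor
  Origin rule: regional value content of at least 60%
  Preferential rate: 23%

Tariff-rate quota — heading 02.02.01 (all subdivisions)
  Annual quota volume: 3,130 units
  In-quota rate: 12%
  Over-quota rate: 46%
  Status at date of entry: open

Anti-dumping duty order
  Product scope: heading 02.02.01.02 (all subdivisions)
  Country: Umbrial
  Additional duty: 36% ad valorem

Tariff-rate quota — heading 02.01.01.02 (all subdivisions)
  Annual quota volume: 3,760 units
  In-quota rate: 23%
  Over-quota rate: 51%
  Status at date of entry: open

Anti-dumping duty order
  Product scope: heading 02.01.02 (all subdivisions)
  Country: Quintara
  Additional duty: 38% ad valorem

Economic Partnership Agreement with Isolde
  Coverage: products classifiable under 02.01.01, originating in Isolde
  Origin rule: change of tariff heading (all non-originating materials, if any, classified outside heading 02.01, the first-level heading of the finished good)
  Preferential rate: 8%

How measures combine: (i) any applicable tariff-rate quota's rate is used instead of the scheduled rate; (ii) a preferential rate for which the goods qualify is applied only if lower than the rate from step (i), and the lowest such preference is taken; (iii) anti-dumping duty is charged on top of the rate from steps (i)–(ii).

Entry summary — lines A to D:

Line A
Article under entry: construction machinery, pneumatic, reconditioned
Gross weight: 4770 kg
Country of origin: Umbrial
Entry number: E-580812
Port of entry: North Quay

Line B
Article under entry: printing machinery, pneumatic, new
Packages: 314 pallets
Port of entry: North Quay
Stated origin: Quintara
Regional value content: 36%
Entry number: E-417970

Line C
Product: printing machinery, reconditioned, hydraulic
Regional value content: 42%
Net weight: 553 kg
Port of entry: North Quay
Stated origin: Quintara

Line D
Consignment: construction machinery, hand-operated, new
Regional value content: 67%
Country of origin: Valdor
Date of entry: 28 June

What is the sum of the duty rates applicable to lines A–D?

44%

Line A: construction → 02.01; pneumatic → 02.01.02; reconditioned → 02.01.02.01. Scheduled 3%. No special measure applies. → 3%.
Line B: printing → 02.02; pneumatic → 02.02.02; new → 02.02.02.02. Scheduled 26%. Quintara agreement on 02.01.03.02: 02.02.02.02 not covered; Quintara agreement on 02.02: RVC < 65%. → 26%.
Line C: printing → 02.02; hydraulic → 02.02.01; reconditioned → 02.02.01.02. Scheduled 23%. quota on 02.02.01 open → in-quota 12%; Quintara agreement on 02.01.03.02: 02.02.01.02 not covered; Quintara agreement on 02.02: RVC < 65%. → 12%.
Line D: construction → 02.01; hand-operated → 02.01.01; new → 02.01.01.01. Scheduled 3%. Valdor agreement on 02.02.03.01: 02.01.01.01 not covered. → 3%.
Sum: 3% + 26% + 12% + 3% = 44%.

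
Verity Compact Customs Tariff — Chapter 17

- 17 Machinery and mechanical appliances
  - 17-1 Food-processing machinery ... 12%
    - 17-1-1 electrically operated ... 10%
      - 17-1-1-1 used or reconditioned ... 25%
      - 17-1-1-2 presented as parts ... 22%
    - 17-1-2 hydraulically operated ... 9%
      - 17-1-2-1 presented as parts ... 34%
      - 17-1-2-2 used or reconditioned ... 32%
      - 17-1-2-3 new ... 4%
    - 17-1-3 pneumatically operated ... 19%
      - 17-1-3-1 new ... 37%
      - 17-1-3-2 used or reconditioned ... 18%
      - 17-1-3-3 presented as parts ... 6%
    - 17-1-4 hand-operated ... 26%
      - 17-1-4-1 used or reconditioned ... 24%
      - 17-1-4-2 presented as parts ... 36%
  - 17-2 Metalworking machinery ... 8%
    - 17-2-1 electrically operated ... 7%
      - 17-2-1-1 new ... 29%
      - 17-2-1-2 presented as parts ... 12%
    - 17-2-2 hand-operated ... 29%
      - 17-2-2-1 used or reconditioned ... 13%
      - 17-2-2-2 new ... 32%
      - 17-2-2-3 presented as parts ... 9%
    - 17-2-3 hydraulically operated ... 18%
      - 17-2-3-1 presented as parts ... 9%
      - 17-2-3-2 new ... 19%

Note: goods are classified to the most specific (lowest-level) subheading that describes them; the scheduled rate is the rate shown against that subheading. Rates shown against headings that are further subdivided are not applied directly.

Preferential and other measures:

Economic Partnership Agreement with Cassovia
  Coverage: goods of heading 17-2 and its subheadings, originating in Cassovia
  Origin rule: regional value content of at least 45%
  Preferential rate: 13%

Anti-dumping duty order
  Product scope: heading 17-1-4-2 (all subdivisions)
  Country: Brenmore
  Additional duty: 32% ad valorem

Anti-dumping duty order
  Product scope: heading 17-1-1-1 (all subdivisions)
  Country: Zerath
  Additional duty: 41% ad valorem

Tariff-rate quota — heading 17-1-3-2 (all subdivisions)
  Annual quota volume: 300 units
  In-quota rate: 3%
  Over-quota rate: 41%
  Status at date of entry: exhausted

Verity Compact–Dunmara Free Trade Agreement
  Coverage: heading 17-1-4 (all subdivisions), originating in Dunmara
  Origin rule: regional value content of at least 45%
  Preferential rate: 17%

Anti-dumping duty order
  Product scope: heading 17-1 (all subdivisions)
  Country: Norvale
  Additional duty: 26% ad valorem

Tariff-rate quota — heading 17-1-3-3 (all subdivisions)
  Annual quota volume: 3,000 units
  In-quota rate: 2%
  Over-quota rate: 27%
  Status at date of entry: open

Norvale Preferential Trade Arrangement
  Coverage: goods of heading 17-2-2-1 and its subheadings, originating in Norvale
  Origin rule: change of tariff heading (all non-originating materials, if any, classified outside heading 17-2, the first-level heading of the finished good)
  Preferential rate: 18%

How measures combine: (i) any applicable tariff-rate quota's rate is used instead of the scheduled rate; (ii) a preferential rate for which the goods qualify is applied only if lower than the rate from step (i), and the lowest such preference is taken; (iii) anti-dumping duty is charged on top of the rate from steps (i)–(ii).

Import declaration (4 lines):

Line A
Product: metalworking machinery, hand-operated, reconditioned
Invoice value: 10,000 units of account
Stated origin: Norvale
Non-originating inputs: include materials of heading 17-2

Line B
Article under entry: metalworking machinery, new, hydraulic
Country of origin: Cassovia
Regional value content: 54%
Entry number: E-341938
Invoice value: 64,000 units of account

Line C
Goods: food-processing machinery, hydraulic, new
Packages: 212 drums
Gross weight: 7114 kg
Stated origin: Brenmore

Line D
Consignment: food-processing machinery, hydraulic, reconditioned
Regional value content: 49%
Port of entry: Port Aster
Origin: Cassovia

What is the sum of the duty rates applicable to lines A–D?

62%

Line A: metalworking → 17-2; hand-operated → 17-2-2; reconditioned → 17-2-2-1. Scheduled 13%. Norvale agreement on 17-2-2-1: CTH not met. → 13%.
Line B: metalworking → 17-2; hydraulic → 17-2-3; new → 17-2-3-2. Scheduled 19%. Cassovia agreement on 17-2: RVC ≥ 45% → 13% available; preferential 13%. → 13%.
Line C: food-processing → 17-1; hydraulic → 17-1-2; new → 17-1-2-3. Scheduled 4%. No special measure applies. → 4%.
Line D: food-processing → 17-1; hydraulic → 17-1-2; reconditioned → 17-1-2-2. Scheduled 32%. Cassovia agreement on 17-2: 17-1-2-2 not covered. → 32%.
Sum: 13% + 13% + 4% + 32% = 62%.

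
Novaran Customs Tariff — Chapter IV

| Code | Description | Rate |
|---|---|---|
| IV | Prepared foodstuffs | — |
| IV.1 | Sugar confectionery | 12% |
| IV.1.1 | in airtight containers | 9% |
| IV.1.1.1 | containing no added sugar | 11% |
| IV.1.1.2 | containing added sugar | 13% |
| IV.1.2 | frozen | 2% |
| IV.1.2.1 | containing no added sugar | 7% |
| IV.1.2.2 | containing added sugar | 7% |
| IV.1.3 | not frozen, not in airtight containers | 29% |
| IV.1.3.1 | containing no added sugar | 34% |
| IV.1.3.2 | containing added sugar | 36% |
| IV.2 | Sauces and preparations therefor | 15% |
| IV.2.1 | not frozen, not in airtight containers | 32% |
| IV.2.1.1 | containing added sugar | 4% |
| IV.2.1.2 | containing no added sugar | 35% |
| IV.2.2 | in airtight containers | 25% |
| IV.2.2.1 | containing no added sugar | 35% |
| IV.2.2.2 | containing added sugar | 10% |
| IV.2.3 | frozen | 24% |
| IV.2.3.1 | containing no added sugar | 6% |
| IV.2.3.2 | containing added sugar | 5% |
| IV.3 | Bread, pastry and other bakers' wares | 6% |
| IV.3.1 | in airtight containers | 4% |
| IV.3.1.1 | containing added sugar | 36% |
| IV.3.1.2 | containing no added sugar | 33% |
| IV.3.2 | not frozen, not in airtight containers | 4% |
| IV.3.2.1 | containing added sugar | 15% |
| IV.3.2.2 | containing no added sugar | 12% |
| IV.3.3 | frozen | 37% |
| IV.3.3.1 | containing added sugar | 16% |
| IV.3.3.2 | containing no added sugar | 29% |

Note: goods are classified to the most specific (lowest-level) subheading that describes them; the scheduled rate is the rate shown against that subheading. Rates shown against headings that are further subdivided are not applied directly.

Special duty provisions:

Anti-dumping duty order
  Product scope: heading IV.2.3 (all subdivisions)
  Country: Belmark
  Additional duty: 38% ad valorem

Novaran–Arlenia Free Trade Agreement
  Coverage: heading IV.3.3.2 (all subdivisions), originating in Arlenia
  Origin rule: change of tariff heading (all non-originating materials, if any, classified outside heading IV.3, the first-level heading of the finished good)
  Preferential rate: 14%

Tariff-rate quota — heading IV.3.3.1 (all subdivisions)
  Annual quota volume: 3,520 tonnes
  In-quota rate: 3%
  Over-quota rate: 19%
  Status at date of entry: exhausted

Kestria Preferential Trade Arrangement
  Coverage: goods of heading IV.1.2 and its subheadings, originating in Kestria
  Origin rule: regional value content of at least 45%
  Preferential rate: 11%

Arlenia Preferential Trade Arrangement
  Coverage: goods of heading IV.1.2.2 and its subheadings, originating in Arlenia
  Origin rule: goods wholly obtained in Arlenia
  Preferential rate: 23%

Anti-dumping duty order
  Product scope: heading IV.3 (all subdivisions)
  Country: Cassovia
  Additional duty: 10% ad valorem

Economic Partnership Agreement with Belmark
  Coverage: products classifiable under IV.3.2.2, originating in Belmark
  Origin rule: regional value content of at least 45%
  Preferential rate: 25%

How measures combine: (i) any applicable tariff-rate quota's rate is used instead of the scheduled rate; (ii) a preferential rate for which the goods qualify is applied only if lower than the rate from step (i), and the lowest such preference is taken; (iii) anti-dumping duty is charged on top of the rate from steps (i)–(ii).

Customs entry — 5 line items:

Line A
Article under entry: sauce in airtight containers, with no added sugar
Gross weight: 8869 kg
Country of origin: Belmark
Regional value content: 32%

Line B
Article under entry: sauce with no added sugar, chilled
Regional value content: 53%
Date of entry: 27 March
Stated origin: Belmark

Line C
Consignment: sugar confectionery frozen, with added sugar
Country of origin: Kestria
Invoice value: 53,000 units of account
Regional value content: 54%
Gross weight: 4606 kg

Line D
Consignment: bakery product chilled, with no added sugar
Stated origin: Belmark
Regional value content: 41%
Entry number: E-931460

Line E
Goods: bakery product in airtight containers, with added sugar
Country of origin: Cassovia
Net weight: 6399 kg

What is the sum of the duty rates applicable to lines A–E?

Line A: sauce → IV.2; in airtight containers → IV.2.2; with no added sugar → IV.2.2.1. Scheduled 35%. Belmark agreement on IV.3.2.2: IV.2.2.1 not covered. → 35%.
Line B: sauce → IV.2; chilled → IV.2.1; with no added sugar → IV.2.1.2. Scheduled 35%. Belmark agreement on IV.3.2.2: IV.2.1.2 not covered. → 35%.
Line C: sugar confectionery → IV.1; frozen → IV.1.2; with added sugar → IV.1.2.2. Scheduled 7%. Kestria agreement on IV.1.2: RVC ≥ 45% → 11% available; preference 11% not lower than 7% → no reduction. → 7%.
Line D: bakery product → IV.3; chilled → IV.3.2; with no added sugar → IV.3.2.2. Scheduled 12%. Belmark agreement on IV.3.2.2: RVC < 45%. → 12%.
Line E: bakery product → IV.3; in airtight containers → IV.3.1; with added sugar → IV.3.1.1. Scheduled 36%. anti-dumping (Cassovia, IV.3): +10%; total 36% + 10% = 46%. → 46%.
Sum: 35% + 35% + 7% + 12% + 46% = 135%.

135%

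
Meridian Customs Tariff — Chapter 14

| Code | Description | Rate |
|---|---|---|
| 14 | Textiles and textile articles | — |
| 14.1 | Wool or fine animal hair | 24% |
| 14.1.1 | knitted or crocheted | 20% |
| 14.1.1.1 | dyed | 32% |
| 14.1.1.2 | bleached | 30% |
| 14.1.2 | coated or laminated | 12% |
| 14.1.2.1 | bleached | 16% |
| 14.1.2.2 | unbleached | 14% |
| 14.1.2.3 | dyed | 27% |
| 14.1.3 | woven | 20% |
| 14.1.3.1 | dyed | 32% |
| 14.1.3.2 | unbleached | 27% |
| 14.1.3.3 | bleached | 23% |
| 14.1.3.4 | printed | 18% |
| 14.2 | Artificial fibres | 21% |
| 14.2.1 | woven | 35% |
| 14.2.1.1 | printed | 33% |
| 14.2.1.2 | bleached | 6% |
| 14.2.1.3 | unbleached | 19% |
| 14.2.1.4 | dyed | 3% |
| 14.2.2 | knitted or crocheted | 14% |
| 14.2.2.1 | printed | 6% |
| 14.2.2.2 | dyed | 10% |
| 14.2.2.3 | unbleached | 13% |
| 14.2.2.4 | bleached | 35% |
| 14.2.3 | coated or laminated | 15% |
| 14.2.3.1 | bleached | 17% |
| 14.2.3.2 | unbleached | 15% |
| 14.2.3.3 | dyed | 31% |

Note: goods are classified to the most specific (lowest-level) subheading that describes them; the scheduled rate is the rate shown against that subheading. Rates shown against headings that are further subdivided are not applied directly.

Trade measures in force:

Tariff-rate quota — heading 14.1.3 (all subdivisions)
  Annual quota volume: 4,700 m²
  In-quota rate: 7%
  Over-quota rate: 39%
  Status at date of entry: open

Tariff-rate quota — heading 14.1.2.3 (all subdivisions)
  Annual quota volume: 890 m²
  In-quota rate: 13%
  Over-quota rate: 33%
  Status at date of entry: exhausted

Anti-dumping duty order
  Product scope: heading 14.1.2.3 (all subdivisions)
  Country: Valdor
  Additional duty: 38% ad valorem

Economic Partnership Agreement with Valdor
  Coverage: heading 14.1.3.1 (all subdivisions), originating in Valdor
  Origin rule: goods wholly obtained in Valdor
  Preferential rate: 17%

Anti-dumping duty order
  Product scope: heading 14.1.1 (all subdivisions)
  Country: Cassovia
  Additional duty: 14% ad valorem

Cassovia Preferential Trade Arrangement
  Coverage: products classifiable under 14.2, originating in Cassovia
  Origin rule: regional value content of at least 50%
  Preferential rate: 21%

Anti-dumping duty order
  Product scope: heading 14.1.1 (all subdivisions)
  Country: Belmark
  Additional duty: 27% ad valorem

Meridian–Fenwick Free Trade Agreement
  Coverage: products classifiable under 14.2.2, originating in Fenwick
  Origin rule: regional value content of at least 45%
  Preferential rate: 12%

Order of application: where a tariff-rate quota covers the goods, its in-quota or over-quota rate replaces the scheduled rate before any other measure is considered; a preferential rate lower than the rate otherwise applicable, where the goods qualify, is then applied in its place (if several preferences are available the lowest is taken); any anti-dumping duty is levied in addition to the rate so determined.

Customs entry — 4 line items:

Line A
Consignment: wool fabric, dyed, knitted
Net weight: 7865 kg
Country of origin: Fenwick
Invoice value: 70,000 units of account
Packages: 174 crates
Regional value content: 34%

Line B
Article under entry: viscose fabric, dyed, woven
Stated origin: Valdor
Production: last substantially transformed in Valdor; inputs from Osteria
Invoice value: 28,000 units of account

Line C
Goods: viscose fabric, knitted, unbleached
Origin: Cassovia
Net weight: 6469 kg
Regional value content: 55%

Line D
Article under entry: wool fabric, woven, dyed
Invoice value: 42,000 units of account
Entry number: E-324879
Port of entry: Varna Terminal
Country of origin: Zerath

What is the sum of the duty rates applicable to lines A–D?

55%

Line A: wool → 14.1; knitted → 14.1.1; dyed → 14.1.1.1. Scheduled 32%. Fenwick agreement on 14.2.2: 14.1.1.1 not covered. → 32%.
Line B: viscose → 14.2; woven → 14.2.1; dyed → 14.2.1.4. Scheduled 3%. Valdor agreement on 14.1.3.1: 14.2.1.4 not covered. → 3%.
Line C: viscose → 14.2; knitted → 14.2.2; unbleached → 14.2.2.3. Scheduled 13%. Cassovia agreement on 14.2: RVC ≥ 50% → 21% available; preference 21% not lower than 13% → no reduction. → 13%.
Line D: wool → 14.1; woven → 14.1.3; dyed → 14.1.3.1. Scheduled 32%. quota on 14.1.3 open → in-quota 7%. → 7%.
Sum: 32% + 3% + 13% + 7% = 55%.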